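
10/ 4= 5/ 2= 2.50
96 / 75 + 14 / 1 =382 / 25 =15.28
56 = 56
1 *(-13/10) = -13/10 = -1.30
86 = 86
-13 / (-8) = 13 / 8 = 1.62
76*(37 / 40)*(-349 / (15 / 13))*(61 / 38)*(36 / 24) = -10240009 / 200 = -51200.04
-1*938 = -938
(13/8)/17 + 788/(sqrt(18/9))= 13/136 + 394 * sqrt(2)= 557.30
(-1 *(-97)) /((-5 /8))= -776 /5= -155.20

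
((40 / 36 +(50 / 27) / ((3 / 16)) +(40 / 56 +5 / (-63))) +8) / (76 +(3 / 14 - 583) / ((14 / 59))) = -311528 / 37785285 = -0.01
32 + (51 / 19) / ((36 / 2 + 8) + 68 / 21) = 32.09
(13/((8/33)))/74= 429/592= 0.72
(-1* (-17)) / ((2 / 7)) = 119 / 2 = 59.50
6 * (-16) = -96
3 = 3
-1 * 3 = -3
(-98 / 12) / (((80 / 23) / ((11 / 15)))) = -12397 / 7200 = -1.72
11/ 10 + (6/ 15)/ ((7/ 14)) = 19/ 10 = 1.90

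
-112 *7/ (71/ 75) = -58800/ 71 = -828.17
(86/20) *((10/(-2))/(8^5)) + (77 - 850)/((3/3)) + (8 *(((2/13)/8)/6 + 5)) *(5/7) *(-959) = -72052377229/2555904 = -28190.56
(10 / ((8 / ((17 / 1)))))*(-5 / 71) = -425 / 284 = -1.50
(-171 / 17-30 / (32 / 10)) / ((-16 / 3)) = 3.64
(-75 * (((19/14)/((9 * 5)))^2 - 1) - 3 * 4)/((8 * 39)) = 333035/1651104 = 0.20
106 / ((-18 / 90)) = -530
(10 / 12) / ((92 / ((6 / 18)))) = 5 / 1656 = 0.00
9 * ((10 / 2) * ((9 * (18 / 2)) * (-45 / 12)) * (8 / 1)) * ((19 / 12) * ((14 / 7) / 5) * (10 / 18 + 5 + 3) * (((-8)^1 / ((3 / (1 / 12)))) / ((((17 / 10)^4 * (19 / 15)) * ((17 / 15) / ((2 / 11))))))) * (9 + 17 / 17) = 28350000000 / 1419857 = 19966.80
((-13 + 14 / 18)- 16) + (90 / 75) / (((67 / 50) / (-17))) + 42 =-872 / 603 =-1.45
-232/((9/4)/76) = -70528/9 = -7836.44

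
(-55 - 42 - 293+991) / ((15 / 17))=10217 / 15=681.13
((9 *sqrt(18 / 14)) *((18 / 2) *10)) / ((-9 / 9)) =-2430 *sqrt(7) / 7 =-918.45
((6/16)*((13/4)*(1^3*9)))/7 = 351/224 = 1.57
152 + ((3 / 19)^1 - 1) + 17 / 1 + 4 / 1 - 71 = 1922 / 19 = 101.16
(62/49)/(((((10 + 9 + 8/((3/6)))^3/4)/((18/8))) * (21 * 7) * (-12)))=-31/205885750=-0.00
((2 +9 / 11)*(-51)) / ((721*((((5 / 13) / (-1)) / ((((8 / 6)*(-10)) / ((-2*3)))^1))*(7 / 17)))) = 2.80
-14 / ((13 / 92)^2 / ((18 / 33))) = -710976 / 1859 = -382.45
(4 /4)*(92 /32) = 23 /8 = 2.88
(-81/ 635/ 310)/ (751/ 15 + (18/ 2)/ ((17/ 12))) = -4131/ 566416190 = -0.00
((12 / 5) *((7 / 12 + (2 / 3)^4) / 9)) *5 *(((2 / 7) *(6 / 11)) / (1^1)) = 92 / 567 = 0.16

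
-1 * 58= -58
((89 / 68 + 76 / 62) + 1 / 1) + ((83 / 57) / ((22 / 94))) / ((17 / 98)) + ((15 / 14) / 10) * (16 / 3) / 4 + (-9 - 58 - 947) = -530334197 / 544236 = -974.46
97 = 97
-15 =-15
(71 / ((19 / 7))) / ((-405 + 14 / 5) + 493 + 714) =2485 / 76456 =0.03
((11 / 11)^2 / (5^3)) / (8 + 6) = 1 / 1750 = 0.00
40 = 40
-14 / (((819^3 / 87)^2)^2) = -1414562 / 160628928459804141625384529834583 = -0.00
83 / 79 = 1.05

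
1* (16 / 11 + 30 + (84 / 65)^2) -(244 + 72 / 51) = -167722778 / 790075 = -212.29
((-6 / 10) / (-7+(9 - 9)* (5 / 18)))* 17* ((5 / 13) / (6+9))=17 / 455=0.04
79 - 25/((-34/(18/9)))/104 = 139697/1768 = 79.01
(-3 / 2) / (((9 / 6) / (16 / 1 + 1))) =-17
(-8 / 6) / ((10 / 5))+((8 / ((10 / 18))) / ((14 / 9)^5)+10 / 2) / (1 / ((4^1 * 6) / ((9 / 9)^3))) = 39650468 / 252105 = 157.28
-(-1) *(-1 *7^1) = -7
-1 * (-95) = 95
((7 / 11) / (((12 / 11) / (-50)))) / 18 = -175 / 108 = -1.62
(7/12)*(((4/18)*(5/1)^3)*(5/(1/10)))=810.19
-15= -15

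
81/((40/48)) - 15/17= 8187/85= 96.32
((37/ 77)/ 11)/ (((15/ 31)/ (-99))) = -3441/ 385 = -8.94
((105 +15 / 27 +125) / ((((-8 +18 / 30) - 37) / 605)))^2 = 39399159765625 / 3992004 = 9869519.11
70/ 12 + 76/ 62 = 1313/ 186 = 7.06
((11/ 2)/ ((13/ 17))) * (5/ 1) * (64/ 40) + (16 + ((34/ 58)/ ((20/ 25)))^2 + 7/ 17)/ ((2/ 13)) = 997434273/ 5947552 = 167.71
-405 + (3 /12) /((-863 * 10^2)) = -139806001 /345200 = -405.00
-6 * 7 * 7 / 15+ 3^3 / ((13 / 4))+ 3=-539 / 65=-8.29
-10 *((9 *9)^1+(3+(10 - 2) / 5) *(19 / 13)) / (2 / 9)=-51318 / 13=-3947.54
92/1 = 92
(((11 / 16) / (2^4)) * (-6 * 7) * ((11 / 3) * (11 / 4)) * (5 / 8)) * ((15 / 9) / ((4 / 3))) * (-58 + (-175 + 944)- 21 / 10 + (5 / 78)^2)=-1004599142855 / 99680256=-10078.22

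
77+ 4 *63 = 329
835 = 835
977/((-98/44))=-21494/49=-438.65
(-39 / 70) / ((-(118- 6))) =39 / 7840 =0.00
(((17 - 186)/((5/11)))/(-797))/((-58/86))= -79937/115565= -0.69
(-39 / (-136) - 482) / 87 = -65513 / 11832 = -5.54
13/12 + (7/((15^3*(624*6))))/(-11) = 150578993/138996000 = 1.08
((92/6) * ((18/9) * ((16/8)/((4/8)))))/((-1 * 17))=-368/51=-7.22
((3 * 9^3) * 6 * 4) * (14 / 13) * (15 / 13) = 11022480 / 169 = 65221.78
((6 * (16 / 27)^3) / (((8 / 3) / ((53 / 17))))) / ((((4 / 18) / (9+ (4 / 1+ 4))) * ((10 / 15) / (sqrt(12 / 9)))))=193.42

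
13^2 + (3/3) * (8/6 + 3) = 520/3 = 173.33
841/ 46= 18.28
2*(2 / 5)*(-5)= -4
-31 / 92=-0.34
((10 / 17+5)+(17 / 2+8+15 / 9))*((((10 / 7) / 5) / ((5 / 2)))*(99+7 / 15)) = 7230232 / 26775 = 270.04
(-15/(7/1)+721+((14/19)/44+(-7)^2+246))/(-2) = -2966595/5852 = -506.94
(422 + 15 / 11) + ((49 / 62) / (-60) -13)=16791541 / 40920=410.35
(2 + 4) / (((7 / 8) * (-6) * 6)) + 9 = 185 / 21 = 8.81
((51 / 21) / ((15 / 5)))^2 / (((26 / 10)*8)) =1445 / 45864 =0.03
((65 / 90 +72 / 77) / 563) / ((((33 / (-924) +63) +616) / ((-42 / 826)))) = -4594 / 20839116771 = -0.00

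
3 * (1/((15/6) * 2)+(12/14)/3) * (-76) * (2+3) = -3876/7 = -553.71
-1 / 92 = -0.01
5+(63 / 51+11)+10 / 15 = 913 / 51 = 17.90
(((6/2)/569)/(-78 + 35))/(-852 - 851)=3/41667301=0.00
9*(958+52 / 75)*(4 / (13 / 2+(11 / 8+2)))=6902592 / 1975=3494.98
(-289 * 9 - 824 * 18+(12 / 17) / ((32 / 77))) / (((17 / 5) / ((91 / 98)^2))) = -2003205165 / 453152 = -4420.60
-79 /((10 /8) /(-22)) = 1390.40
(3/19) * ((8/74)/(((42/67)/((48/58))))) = 3216/142709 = 0.02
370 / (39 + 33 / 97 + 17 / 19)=681910 / 74153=9.20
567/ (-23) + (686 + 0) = 661.35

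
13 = 13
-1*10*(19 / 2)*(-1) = 95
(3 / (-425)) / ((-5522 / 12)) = 18 / 1173425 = 0.00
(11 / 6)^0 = 1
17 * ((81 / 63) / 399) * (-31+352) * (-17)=-278307 / 931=-298.93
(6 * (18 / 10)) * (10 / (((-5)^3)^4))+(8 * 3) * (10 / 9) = 19531250324 / 732421875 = 26.67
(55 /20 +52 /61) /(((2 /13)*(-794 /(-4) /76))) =217113 /24217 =8.97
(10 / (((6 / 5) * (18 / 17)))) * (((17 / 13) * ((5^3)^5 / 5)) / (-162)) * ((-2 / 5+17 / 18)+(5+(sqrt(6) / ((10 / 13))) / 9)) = -4400970458984375 / 2047032 -8819580078125 * sqrt(6) / 157464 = -2287123787.59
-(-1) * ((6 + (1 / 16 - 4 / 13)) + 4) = 2029 / 208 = 9.75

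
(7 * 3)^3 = 9261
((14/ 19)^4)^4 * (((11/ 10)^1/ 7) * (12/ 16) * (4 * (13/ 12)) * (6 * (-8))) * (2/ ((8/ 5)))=-66738712994301444096/ 288441413567621167681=-0.23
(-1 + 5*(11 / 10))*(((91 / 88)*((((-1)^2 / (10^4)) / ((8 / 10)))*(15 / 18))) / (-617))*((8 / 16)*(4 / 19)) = -0.00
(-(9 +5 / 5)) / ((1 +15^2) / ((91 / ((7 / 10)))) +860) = -0.01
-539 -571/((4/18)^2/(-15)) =691609/4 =172902.25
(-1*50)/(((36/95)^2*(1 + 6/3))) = -225625/1944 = -116.06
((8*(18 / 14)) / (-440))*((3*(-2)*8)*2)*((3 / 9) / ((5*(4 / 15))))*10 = 432 / 77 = 5.61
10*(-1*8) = -80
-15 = -15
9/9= 1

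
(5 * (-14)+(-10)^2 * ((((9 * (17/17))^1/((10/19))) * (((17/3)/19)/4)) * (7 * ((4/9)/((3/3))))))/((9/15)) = 4900/9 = 544.44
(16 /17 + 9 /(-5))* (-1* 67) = 4891 /85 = 57.54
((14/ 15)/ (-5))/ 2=-7/ 75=-0.09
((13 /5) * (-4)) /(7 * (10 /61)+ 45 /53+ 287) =-84058 /2335815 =-0.04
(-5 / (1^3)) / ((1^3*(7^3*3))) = -5 / 1029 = -0.00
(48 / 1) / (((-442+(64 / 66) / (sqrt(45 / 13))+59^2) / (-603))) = -4310519788080 / 452586693293+91694592 * sqrt(65) / 452586693293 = -9.52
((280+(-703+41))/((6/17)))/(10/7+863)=-22729/18153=-1.25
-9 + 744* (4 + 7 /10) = 17439 /5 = 3487.80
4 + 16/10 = 28/5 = 5.60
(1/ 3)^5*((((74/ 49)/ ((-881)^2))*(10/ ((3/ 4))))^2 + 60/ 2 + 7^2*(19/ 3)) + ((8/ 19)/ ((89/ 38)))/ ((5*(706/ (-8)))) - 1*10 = -4273371113880699905725723/ 496911780773568142571295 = -8.60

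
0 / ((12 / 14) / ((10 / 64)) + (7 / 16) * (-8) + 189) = 0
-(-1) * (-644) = -644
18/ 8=9/ 4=2.25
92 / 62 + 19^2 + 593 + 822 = 55102 / 31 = 1777.48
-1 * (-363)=363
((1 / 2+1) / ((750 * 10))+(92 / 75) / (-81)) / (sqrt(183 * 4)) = -18157 * sqrt(183) / 444690000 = -0.00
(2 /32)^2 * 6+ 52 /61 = 6839 /7808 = 0.88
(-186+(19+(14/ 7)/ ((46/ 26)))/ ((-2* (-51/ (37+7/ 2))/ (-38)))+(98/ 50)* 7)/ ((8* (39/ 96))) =-18612098/ 127075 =-146.47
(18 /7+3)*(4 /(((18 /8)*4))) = 52 /21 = 2.48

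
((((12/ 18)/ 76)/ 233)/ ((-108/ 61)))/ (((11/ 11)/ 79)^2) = -380701/ 2868696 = -0.13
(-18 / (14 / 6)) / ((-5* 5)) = 0.31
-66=-66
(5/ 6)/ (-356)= -5/ 2136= -0.00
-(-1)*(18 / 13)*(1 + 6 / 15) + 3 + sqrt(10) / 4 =sqrt(10) / 4 + 321 / 65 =5.73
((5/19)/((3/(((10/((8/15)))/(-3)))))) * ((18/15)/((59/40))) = -500/1121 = -0.45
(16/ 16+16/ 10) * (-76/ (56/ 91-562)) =6422/ 18245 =0.35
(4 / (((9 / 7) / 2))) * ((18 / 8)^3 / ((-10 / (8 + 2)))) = -567 / 8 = -70.88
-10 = -10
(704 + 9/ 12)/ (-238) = -2819/ 952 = -2.96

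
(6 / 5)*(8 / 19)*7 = 336 / 95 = 3.54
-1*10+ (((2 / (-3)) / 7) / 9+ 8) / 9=-15500 / 1701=-9.11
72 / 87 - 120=-3456 / 29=-119.17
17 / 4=4.25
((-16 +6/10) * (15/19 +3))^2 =30735936/9025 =3405.64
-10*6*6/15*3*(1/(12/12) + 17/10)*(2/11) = -1944/55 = -35.35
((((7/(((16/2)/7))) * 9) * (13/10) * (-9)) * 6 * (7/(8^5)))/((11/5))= -0.38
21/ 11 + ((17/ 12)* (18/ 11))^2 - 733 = -351247/ 484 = -725.72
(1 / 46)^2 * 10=5 / 1058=0.00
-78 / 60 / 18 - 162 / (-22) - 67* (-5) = 677737 / 1980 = 342.29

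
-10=-10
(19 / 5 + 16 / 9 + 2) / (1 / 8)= 2728 / 45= 60.62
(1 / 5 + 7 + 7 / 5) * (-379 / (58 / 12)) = -97782 / 145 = -674.36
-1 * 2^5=-32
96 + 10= 106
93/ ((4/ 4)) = 93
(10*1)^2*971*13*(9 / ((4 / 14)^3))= 974180025 / 2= 487090012.50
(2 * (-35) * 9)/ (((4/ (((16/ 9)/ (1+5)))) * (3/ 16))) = -2240/ 9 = -248.89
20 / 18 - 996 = -8954 / 9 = -994.89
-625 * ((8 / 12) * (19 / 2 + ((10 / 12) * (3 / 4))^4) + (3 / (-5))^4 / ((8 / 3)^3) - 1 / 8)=-8085623 / 2048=-3948.06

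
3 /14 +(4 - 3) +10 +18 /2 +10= 423 /14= 30.21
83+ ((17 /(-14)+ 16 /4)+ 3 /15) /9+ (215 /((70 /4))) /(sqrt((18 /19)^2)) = 963 /10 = 96.30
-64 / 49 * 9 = -576 / 49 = -11.76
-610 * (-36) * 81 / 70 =177876 / 7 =25410.86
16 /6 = 8 /3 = 2.67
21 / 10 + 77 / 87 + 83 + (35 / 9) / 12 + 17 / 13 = 17837033 / 203580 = 87.62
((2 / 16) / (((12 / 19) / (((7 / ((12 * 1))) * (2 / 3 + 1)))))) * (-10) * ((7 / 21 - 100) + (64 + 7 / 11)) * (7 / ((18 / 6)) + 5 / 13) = 183.20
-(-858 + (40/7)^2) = 825.35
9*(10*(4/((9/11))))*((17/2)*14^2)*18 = 13194720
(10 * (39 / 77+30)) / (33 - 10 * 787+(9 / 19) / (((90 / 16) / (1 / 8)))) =-1115775 / 28663789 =-0.04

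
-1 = -1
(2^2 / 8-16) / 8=-31 / 16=-1.94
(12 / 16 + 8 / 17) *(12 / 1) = 249 / 17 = 14.65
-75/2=-37.50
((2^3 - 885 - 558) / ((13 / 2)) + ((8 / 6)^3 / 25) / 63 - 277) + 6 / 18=-274994168 / 552825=-497.43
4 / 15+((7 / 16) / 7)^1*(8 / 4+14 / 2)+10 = 2599 / 240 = 10.83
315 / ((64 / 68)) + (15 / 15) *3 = 337.69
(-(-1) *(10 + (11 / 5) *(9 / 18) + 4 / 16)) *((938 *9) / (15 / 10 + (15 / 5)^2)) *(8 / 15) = 121672 / 25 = 4866.88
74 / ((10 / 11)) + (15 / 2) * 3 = 103.90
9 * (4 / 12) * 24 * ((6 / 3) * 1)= 144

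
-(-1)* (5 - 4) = 1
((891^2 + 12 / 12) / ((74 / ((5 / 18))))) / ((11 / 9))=1984705 / 814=2438.21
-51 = -51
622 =622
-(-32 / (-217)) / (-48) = 2 / 651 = 0.00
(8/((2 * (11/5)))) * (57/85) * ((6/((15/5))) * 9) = 4104/187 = 21.95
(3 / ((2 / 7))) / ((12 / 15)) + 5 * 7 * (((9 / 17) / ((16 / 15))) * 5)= 27195 / 272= 99.98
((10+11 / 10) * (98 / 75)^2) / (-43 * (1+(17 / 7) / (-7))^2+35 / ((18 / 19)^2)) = 46072289592 / 50219584375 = 0.92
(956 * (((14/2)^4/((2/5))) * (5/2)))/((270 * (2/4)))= 2869195/27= 106266.48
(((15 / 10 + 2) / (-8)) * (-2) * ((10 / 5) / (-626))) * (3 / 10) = -21 / 25040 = -0.00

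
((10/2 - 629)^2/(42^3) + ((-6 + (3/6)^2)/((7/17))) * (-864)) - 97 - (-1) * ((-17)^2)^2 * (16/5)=1436692879/5145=279240.60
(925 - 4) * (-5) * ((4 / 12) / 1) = -1535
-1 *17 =-17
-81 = -81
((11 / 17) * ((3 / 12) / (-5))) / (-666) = 11 / 226440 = 0.00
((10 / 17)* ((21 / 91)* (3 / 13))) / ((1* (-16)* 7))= -45 / 160888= -0.00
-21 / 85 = -0.25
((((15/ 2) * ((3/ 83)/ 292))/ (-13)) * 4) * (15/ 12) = -225/ 630136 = -0.00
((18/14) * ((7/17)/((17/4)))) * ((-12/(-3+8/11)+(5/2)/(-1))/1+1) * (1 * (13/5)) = 44226/36125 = 1.22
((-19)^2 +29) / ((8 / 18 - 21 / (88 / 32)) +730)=19305 / 35779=0.54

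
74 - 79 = -5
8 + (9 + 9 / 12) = 71 / 4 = 17.75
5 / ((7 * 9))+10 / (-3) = -205 / 63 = -3.25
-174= -174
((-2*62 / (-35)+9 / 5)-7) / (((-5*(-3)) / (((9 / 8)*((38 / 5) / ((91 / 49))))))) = -1653 / 3250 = -0.51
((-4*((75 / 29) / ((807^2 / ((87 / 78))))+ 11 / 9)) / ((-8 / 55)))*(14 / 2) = 7967698585 / 33864948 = 235.28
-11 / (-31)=11 / 31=0.35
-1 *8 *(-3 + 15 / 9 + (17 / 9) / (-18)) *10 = 9320 / 81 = 115.06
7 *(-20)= -140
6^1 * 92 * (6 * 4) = 13248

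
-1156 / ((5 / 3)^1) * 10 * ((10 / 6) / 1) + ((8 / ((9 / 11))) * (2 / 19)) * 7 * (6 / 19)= -12517016 / 1083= -11557.72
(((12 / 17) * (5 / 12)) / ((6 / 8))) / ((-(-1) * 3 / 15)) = 100 / 51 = 1.96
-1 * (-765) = 765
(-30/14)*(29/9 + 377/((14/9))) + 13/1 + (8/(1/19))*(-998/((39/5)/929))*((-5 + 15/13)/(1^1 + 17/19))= 36674729.14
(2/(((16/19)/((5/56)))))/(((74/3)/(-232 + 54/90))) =-65949/33152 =-1.99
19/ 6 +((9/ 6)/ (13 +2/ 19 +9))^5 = 16349857028297/ 5163110400000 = 3.17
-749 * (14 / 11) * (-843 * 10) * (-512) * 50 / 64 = -35358792000 / 11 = -3214435636.36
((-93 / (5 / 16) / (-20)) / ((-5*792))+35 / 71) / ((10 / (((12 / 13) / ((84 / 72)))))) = 1719294 / 44419375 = 0.04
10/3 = 3.33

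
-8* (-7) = 56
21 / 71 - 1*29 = -2038 / 71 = -28.70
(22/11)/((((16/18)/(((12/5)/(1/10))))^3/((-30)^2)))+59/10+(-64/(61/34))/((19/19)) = 21611915839/610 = 35429370.23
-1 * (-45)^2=-2025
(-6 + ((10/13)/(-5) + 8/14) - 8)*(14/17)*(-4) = 9888/221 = 44.74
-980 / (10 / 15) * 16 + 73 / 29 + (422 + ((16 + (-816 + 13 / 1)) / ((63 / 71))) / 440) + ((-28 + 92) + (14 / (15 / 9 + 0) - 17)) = -18523082161 / 803880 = -23042.10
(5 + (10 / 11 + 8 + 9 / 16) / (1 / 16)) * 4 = 6888 / 11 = 626.18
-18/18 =-1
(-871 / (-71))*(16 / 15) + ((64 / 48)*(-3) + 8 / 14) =71992 / 7455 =9.66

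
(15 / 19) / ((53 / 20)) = 300 / 1007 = 0.30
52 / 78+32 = 98 / 3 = 32.67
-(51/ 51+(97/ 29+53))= -1663/ 29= -57.34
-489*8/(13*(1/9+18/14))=-30807/143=-215.43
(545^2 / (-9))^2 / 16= 88223850625 / 1296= 68073958.82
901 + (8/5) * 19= 4657/5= 931.40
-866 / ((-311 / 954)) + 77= 850111 / 311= 2733.48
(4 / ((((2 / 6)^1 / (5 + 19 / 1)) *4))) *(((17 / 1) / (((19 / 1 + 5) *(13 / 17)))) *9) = 7803 / 13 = 600.23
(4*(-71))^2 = 80656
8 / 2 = 4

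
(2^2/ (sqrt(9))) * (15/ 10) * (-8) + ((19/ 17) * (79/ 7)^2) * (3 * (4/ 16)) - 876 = -2616407/ 3332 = -785.24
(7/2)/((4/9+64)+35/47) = 2961/55150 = 0.05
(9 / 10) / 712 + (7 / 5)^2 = 69821 / 35600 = 1.96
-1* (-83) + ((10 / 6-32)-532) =-1438 / 3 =-479.33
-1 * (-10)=10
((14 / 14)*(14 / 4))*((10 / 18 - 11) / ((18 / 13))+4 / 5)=-19117 / 810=-23.60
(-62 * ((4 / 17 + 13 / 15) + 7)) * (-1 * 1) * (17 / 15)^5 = 10698371932 / 11390625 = 939.23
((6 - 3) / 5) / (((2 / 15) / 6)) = 27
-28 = -28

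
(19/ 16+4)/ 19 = 83/ 304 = 0.27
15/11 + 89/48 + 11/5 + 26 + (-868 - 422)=-1258.58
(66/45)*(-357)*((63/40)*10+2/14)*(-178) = 1481227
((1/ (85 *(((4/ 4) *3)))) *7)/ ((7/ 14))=14/ 255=0.05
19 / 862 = 0.02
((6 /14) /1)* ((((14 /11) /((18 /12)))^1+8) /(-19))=-292 /1463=-0.20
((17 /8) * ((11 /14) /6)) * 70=935 /48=19.48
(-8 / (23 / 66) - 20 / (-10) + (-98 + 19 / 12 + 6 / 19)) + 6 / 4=-605983 / 5244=-115.56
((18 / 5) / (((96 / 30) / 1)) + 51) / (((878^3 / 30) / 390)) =1219725 / 1353672304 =0.00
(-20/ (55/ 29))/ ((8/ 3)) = -87/ 22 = -3.95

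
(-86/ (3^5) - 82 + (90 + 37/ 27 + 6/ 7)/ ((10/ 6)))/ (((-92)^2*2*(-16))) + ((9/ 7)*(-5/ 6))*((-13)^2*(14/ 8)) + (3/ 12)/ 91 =-9489151445141/ 29946309120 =-316.87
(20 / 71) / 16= 5 / 284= 0.02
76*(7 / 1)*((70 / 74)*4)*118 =8788640 / 37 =237530.81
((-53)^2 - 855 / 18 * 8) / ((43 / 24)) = 58296 / 43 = 1355.72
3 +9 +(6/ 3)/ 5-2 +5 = 77/ 5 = 15.40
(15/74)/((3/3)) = 15/74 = 0.20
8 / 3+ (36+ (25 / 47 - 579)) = -76112 / 141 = -539.80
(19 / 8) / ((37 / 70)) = 665 / 148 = 4.49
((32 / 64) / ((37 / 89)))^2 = 7921 / 5476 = 1.45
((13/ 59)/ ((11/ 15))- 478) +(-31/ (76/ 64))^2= 203.79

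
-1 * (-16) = 16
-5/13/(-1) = 5/13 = 0.38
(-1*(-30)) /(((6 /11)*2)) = 55 /2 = 27.50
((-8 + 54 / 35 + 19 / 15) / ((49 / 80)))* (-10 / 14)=43600 / 7203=6.05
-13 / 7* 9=-117 / 7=-16.71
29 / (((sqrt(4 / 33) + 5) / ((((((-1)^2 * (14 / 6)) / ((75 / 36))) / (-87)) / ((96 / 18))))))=-231 / 16420 + 7 * sqrt(33) / 41050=-0.01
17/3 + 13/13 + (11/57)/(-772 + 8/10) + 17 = 5201689/219792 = 23.67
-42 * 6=-252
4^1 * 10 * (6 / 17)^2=1440 / 289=4.98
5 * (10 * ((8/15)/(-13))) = -80/39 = -2.05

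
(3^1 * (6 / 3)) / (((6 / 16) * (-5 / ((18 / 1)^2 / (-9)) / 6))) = 3456 / 5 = 691.20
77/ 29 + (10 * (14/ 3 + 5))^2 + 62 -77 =2435678/ 261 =9332.10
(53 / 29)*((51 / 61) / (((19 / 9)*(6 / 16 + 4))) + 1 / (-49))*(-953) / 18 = -1005583681 / 148224510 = -6.78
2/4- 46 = -91/2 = -45.50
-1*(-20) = 20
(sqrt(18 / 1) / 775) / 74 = 3 *sqrt(2) / 57350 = 0.00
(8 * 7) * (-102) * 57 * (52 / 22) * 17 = -143908128 / 11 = -13082557.09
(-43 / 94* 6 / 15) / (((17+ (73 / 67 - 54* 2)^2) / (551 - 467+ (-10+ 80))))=-14863079 / 6037723635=-0.00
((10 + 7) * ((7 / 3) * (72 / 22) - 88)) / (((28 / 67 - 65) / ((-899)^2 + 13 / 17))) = 813758960040 / 47597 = 17096854.00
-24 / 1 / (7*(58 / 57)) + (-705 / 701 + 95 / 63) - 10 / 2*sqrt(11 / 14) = -5*sqrt(154) / 14 - 3672136 / 1280727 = -7.30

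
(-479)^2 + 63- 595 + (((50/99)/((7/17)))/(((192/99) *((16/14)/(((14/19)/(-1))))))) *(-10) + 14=835125979/3648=228927.08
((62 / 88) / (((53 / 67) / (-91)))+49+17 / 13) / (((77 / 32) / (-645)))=4808929080 / 583583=8240.35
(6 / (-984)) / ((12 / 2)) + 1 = 983 / 984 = 1.00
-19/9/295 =-19/2655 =-0.01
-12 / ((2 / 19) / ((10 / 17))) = -1140 / 17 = -67.06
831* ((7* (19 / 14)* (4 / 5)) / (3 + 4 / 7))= 221046 / 125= 1768.37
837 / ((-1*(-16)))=837 / 16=52.31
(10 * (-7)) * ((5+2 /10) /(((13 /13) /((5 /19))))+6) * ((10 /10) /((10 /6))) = -309.47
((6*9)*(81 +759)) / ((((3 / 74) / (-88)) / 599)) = -58978402560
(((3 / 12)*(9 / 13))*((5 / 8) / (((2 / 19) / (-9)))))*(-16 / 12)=2565 / 208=12.33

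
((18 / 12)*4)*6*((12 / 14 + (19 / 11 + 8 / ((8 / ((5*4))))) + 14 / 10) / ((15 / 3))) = 332424 / 1925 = 172.69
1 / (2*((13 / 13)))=1 / 2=0.50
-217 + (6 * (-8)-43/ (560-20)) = -143143/ 540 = -265.08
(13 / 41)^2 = 169 / 1681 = 0.10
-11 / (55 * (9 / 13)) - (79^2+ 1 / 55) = -3089447 / 495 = -6241.31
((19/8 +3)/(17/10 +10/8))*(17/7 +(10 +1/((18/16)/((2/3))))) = 529115/22302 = 23.73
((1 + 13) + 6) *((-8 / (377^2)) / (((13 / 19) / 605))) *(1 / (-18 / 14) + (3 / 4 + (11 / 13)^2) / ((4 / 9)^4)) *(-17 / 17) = 3293671948325 / 89930134944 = 36.62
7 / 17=0.41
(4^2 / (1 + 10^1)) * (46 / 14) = 368 / 77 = 4.78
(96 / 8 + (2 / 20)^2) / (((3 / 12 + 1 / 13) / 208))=3247504 / 425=7641.19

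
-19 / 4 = -4.75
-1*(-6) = 6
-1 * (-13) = 13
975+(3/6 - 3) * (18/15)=972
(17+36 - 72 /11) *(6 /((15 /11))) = 204.40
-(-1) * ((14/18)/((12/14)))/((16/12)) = 49/72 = 0.68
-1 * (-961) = 961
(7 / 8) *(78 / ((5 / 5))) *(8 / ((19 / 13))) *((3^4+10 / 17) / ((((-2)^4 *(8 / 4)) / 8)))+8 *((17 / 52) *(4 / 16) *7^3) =1733564 / 221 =7844.18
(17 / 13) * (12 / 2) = 102 / 13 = 7.85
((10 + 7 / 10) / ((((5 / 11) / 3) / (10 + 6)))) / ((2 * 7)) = 14124 / 175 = 80.71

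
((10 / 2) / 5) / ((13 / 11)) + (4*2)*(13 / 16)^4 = 461405 / 106496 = 4.33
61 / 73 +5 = 426 / 73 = 5.84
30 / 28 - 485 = -6775 / 14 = -483.93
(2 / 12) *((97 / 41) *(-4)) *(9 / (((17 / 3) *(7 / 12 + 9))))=-20952 / 80155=-0.26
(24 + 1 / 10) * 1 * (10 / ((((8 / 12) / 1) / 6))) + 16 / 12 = 6511 / 3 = 2170.33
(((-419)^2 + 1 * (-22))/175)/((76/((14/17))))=175539/16150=10.87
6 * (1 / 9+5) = 92 / 3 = 30.67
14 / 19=0.74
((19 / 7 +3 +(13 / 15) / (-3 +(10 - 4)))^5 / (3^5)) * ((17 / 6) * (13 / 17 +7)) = 705.86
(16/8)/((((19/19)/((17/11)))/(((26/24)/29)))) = 221/1914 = 0.12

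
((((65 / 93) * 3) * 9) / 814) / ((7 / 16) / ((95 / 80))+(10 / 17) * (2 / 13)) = 2456415 / 48625918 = 0.05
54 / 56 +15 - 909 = -893.04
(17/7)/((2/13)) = 221/14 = 15.79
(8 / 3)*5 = 40 / 3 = 13.33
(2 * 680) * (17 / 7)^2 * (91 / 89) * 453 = 2314612560 / 623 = 3715268.96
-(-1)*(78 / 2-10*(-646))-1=6498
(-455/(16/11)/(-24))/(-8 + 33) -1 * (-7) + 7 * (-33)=-429079/1920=-223.48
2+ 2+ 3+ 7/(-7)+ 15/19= 129/19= 6.79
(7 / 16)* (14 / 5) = 49 / 40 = 1.22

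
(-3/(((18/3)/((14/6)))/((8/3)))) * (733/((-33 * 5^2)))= 2.76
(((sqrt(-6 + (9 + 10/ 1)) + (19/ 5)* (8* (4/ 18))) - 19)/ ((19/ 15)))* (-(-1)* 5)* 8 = -1160/ 3 + 600* sqrt(13)/ 19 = -272.81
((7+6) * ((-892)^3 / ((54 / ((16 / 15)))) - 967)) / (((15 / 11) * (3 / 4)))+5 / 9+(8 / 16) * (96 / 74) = -178214482.48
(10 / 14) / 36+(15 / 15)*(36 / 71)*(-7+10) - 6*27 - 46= -3693965 / 17892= -206.46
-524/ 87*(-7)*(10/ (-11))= -36680/ 957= -38.33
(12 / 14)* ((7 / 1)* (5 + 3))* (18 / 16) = 54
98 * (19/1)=1862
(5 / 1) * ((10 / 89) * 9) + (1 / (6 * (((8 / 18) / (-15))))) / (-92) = 335205 / 65504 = 5.12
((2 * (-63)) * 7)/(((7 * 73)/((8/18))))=-56/73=-0.77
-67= -67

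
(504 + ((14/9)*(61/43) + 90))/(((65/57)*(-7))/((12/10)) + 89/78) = -56990804/526793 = -108.18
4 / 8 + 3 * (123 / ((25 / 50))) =1477 / 2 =738.50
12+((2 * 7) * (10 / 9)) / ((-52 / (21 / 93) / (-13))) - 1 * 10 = 803 / 279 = 2.88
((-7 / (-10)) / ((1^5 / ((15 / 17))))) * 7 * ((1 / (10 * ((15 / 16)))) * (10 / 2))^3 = 12544 / 19125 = 0.66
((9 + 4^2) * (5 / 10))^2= 625 / 4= 156.25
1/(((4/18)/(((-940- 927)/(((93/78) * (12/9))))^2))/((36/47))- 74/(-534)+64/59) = 2254991385437739/2758582267575007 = 0.82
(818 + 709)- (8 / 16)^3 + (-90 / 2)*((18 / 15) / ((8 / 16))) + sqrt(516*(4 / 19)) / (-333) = 1418.84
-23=-23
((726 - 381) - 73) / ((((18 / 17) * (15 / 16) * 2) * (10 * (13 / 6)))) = 18496 / 2925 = 6.32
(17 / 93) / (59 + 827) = 17 / 82398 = 0.00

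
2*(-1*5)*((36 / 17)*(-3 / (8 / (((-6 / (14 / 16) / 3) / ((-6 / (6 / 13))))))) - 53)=822070 / 1547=531.40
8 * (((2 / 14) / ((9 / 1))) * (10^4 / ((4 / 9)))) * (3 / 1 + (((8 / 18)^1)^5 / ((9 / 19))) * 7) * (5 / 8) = 21631437500 / 3720087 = 5814.77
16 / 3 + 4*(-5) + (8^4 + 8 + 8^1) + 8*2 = 12340 / 3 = 4113.33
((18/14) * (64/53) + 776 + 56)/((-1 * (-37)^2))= -309248/507899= -0.61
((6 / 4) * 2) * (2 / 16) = 3 / 8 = 0.38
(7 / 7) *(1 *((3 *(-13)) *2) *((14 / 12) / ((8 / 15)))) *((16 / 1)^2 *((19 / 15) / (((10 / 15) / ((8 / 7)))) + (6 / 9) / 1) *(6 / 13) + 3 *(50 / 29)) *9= -60654879 / 116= -522886.89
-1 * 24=-24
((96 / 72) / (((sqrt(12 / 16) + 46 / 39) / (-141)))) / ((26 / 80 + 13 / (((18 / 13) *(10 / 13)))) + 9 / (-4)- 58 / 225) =-51667200 / 1497403 + 21902400 *sqrt(3) / 1497403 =-9.17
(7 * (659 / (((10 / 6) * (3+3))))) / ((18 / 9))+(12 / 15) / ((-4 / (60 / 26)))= 59849 / 260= 230.19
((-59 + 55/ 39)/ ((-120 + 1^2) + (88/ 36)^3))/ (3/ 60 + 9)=10915560/ 179070359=0.06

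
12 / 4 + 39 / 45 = 58 / 15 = 3.87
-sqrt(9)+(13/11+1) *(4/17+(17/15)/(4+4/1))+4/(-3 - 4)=-17992/6545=-2.75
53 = 53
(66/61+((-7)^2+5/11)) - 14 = 24516/671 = 36.54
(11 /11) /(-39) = -1 /39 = -0.03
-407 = -407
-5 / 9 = -0.56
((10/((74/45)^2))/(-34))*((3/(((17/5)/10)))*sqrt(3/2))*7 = -5315625*sqrt(6)/1582564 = -8.23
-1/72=-0.01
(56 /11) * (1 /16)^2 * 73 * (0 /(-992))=0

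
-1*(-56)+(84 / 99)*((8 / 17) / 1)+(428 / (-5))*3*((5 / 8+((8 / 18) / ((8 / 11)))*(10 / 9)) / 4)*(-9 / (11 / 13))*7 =28227521 / 4488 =6289.55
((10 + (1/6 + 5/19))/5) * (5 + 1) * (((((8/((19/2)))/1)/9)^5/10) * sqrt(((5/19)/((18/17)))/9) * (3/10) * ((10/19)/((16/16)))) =311689216 * sqrt(3230)/75214681050600675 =0.00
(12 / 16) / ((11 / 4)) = 3 / 11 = 0.27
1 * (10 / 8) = 5 / 4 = 1.25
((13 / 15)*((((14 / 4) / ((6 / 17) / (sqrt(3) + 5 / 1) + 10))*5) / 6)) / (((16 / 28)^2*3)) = 75803*sqrt(3) / 186058368 + 142888655 / 558175104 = 0.26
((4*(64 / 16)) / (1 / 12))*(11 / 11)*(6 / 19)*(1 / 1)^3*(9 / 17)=10368 / 323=32.10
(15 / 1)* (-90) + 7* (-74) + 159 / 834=-519251 / 278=-1867.81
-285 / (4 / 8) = -570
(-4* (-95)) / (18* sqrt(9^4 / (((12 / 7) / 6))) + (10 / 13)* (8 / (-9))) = 1778400 / 50924267743 + 1896063390* sqrt(14) / 50924267743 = 0.14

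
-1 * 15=-15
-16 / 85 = -0.19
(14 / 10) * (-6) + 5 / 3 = -101 / 15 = -6.73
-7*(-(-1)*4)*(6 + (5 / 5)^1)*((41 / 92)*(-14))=28126 / 23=1222.87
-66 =-66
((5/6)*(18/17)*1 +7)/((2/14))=938/17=55.18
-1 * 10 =-10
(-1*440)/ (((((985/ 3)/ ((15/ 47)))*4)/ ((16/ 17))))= -15840/ 157403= -0.10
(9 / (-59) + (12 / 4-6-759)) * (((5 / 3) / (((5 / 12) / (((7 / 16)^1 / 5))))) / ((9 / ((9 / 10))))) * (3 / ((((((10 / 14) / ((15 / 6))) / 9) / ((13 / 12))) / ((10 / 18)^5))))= -144.52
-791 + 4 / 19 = -15025 / 19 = -790.79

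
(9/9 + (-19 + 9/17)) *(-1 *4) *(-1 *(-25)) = 29700/17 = 1747.06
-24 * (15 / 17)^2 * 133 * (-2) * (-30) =-43092000 / 289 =-149107.27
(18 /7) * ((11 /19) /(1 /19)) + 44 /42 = 88 /3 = 29.33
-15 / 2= -7.50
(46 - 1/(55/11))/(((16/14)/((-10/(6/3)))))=-1603/8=-200.38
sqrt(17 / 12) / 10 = sqrt(51) / 60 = 0.12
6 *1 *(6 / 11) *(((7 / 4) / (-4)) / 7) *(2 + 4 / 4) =-27 / 44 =-0.61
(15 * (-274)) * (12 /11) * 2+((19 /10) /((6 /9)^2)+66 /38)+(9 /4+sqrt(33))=-74897331 /8360+sqrt(33)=-8953.27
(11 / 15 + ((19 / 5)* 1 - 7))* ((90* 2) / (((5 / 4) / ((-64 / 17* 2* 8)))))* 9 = 16367616 / 85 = 192560.19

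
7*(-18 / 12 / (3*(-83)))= 7 / 166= 0.04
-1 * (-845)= 845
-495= -495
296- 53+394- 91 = 546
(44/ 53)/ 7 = 44/ 371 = 0.12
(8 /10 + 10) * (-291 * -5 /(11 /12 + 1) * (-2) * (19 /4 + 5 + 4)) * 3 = -15556860 /23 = -676385.22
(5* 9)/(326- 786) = -9/92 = -0.10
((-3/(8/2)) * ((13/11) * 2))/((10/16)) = -156/55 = -2.84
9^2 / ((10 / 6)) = 48.60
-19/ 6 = -3.17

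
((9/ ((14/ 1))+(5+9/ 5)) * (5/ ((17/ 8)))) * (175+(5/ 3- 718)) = -483488/ 51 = -9480.16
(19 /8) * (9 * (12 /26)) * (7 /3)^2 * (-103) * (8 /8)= -5532.29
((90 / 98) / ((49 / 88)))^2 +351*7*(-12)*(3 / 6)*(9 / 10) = -382352725539 / 28824005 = -13265.08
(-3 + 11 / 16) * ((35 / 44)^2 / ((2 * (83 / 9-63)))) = 407925 / 29984768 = 0.01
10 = 10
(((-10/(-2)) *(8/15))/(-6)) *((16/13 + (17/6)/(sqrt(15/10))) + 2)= -56/39 -34 *sqrt(6)/81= -2.46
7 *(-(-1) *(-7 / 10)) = -49 / 10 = -4.90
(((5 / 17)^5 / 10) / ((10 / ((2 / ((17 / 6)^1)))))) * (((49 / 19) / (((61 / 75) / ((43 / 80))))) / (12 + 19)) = 11851875 / 13875819465616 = 0.00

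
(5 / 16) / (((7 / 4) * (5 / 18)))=9 / 14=0.64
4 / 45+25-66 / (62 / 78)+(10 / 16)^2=-5138309 / 89280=-57.55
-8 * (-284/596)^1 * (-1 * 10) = -5680/149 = -38.12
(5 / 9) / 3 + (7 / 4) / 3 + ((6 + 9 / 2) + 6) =1865 / 108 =17.27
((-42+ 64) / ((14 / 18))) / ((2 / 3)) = 297 / 7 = 42.43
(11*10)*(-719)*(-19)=1502710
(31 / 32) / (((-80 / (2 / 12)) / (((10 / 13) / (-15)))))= 31 / 299520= 0.00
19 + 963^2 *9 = 8346340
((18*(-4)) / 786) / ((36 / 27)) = -9 / 131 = -0.07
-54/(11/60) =-294.55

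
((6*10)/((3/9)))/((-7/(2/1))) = -360/7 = -51.43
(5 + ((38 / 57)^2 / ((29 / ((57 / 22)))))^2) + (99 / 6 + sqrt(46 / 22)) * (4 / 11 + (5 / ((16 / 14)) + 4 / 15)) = 6607 * sqrt(253) / 14520 + 6417469463 / 73267920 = 94.83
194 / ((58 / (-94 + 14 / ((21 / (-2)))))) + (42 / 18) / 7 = -27713 / 87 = -318.54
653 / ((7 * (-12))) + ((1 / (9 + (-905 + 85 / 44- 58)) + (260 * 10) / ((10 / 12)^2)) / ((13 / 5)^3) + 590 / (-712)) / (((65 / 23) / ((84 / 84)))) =301025390196257 / 4472325805038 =67.31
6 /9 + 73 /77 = 373 /231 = 1.61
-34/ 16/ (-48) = 17/ 384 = 0.04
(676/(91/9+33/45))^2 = 3885.79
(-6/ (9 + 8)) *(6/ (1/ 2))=-72/ 17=-4.24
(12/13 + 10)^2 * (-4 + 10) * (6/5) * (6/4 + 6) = 6442.93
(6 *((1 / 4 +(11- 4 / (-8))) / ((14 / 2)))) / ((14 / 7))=141 / 28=5.04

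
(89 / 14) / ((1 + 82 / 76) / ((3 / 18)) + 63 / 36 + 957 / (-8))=-6764 / 112147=-0.06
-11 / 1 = -11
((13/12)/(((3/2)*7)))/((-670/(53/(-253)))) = 689/21358260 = 0.00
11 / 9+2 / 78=146 / 117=1.25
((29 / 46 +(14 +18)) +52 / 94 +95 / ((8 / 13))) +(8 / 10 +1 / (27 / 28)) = 221115649 / 1167480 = 189.40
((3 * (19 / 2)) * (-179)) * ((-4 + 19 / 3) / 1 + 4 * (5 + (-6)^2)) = -1697099 / 2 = -848549.50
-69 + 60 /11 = -699 /11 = -63.55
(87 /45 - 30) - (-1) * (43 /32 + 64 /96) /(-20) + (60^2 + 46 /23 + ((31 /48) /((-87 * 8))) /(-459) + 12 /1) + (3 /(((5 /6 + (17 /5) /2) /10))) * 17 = 2758475422909 /728377920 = 3787.15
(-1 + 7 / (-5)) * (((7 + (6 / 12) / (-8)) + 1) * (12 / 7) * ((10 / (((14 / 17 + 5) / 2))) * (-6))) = 51816 / 77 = 672.94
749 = 749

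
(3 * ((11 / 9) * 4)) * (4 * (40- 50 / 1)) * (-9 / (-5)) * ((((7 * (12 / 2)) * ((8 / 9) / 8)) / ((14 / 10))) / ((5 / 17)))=-11968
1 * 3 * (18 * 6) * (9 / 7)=2916 / 7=416.57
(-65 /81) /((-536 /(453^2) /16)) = 2964130 /603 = 4915.64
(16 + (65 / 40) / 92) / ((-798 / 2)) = -11789 / 293664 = -0.04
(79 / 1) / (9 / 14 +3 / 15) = 5530 / 59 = 93.73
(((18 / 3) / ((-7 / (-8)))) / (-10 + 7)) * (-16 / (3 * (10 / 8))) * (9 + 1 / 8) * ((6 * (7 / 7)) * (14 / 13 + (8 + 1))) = 2448128 / 455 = 5380.50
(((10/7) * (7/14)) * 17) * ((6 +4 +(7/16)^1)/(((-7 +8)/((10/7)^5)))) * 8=709750000/117649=6032.78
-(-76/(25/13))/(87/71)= 70148/2175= 32.25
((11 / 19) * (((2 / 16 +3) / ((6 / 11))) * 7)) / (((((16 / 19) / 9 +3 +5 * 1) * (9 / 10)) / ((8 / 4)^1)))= 105875 / 16608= 6.37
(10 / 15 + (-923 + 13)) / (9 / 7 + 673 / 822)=-5232304 / 12109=-432.10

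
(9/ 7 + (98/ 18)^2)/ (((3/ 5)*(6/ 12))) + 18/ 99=1932362/ 18711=103.27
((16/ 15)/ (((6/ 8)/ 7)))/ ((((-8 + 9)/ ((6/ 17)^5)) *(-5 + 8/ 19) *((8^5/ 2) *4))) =-1197/ 6588136480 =-0.00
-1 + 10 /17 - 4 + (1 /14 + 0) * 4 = -491 /119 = -4.13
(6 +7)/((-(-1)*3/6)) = 26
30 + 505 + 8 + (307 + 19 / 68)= 57819 / 68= 850.28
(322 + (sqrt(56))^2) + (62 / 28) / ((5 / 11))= 26801 / 70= 382.87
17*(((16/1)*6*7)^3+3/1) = 5158895667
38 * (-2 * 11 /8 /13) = -209 /26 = -8.04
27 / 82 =0.33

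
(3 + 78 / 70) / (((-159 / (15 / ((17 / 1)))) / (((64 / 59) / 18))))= -512 / 372113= -0.00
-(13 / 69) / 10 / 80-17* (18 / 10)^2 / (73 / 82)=-249315061 / 4029600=-61.87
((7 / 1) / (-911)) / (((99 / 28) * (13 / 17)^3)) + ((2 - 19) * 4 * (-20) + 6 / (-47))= 12664209163406 / 9312825951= 1359.87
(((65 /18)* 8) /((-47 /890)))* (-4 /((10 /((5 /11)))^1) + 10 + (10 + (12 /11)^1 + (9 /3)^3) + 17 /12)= -376661350 /13959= -26983.40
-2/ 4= -1/ 2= -0.50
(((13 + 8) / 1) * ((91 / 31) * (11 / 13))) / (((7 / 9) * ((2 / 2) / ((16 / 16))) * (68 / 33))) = 68607 / 2108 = 32.55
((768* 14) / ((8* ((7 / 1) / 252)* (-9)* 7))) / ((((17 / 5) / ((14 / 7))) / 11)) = -84480 / 17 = -4969.41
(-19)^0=1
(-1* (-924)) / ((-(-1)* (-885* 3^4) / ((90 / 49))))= -88 / 3717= -0.02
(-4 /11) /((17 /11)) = -4 /17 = -0.24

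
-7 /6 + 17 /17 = -1 /6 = -0.17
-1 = -1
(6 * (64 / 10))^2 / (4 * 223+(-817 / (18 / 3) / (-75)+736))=663552 / 733417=0.90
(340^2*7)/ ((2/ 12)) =4855200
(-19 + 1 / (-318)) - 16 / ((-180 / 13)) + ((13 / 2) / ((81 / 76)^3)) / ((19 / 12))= -1357299719 / 93887910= -14.46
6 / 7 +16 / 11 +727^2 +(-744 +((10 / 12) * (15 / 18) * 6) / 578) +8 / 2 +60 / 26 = 1832218685309 / 3471468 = 527793.63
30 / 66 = 5 / 11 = 0.45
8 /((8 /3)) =3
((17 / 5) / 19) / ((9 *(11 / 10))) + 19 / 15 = 12083 / 9405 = 1.28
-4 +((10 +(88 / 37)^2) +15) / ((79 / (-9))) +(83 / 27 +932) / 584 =-10046716303 / 1705324968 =-5.89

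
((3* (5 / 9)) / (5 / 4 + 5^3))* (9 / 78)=2 / 1313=0.00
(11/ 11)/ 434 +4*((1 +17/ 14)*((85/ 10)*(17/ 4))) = 277731/ 868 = 319.97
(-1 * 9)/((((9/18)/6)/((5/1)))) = -540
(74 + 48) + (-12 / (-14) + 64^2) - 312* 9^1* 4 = -49092 / 7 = -7013.14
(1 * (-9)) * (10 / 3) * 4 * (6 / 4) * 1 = -180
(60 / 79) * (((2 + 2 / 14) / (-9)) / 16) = -25 / 2212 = -0.01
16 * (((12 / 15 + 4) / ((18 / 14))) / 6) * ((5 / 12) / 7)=16 / 27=0.59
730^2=532900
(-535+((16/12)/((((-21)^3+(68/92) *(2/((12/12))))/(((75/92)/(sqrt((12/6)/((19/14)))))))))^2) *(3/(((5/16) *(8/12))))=-2445947310614058/317490564727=-7704.00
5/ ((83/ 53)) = 3.19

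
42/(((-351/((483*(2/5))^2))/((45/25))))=-8039.50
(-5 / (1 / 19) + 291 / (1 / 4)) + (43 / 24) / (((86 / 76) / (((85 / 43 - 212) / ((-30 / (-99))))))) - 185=-366999 / 1720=-213.37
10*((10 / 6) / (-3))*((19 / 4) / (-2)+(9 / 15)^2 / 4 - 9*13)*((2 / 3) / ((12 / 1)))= 23857 / 648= 36.82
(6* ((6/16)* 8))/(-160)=-9/80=-0.11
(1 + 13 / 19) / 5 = 32 / 95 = 0.34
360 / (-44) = -90 / 11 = -8.18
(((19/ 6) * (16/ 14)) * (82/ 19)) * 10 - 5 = 3175/ 21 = 151.19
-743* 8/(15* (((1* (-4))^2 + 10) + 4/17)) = -50524/3345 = -15.10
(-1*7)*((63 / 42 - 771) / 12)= 3591 / 8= 448.88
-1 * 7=-7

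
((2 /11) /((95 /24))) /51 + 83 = 83.00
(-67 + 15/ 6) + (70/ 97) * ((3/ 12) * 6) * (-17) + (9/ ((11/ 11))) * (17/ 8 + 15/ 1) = 55269/ 776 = 71.22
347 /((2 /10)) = 1735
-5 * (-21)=105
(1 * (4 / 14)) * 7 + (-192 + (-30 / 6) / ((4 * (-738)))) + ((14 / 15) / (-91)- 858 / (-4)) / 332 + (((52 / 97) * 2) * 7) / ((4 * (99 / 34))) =-133613701196 / 708045195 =-188.71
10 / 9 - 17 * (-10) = 1540 / 9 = 171.11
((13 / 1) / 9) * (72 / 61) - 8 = -384 / 61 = -6.30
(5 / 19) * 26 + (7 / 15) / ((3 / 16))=7978 / 855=9.33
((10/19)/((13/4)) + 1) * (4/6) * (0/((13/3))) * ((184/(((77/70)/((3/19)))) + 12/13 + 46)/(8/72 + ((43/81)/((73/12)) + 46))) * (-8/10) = 0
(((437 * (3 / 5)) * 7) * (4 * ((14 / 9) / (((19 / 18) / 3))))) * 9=1460592 / 5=292118.40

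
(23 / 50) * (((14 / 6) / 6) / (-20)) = -161 / 18000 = -0.01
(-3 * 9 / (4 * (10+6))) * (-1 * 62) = 837 / 32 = 26.16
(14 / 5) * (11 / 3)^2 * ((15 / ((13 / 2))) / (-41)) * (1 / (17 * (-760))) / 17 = 847 / 87801090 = 0.00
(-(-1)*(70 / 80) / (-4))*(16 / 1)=-7 / 2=-3.50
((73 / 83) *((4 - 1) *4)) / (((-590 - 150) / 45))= -1971 / 3071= -0.64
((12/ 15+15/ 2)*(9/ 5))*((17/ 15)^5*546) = 10724179921/ 703125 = 15252.17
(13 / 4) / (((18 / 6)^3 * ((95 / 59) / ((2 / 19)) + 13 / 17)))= 13039 / 1739826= 0.01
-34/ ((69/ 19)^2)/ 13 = -0.20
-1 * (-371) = 371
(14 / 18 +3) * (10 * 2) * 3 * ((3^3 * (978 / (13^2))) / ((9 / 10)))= 6650400 / 169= 39351.48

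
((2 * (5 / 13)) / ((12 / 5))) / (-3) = -25 / 234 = -0.11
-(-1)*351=351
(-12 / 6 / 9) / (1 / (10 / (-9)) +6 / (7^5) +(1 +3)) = -336140 / 4689693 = -0.07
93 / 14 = 6.64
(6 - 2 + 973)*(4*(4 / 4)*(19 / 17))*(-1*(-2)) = 148504 / 17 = 8735.53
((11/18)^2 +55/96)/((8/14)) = 1.66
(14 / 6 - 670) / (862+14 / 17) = -34051 / 44004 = -0.77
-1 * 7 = -7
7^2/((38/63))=3087/38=81.24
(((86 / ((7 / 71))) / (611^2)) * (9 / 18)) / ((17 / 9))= 0.00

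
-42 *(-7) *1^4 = 294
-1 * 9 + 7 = -2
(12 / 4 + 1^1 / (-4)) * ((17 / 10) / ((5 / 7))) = 1309 / 200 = 6.54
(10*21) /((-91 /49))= -113.08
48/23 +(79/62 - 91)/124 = 241075/176824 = 1.36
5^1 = 5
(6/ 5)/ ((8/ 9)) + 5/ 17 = 559/ 340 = 1.64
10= 10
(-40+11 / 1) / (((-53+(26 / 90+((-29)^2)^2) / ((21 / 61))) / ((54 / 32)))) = -739935 / 31062992848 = -0.00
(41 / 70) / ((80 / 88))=451 / 700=0.64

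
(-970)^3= -912673000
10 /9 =1.11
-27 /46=-0.59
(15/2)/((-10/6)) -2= -13/2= -6.50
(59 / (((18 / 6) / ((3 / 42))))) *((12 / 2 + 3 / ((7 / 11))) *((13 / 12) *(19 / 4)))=364325 / 4704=77.45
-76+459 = 383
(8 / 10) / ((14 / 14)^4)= 4 / 5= 0.80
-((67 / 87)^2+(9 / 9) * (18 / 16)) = -104033 / 60552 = -1.72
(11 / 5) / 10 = 11 / 50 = 0.22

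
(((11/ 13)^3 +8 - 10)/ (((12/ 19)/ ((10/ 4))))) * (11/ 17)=-1066945/ 298792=-3.57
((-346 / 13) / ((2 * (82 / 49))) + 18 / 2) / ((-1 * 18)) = -1117 / 19188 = -0.06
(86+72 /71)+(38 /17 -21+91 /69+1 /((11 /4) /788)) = 356.11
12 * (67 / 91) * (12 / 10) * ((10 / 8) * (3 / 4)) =1809 / 182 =9.94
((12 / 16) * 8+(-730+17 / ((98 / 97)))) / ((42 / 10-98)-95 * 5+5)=346515 / 276262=1.25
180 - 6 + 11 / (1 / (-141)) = -1377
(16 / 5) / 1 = 16 / 5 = 3.20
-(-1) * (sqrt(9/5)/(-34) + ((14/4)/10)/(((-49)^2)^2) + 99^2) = 161430898861/16470860 - 3 * sqrt(5)/170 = 9800.96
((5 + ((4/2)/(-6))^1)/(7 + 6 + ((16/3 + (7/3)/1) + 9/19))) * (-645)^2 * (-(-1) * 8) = 177060240/241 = 734689.79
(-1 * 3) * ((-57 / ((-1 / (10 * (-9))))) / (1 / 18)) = 277020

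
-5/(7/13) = -65/7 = -9.29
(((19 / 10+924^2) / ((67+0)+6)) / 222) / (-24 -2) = -8537779 / 4213560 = -2.03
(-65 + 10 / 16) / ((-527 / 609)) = 313635 / 4216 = 74.39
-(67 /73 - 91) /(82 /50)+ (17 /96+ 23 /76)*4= 77585275 /1364808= 56.85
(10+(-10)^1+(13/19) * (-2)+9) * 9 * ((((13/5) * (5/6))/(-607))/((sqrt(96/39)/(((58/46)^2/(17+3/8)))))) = -4755855 * sqrt(26)/1696066046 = -0.01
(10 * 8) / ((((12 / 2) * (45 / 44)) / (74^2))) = 1927552 / 27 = 71390.81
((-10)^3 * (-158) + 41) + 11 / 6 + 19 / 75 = 23706463 / 150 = 158043.09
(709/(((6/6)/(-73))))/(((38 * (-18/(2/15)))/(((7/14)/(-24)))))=-51757/246240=-0.21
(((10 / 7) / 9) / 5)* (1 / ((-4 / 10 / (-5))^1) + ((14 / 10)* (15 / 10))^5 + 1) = 603789 / 350000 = 1.73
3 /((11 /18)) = 54 /11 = 4.91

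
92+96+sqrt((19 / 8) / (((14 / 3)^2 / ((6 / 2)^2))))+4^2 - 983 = -779+9*sqrt(38) / 56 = -778.01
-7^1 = -7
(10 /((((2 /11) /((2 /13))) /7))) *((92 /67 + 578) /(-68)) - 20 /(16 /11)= -2361865 /4556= -518.41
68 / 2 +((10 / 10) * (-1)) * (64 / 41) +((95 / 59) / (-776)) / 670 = 8159623701 / 251537296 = 32.44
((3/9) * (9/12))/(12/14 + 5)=7/164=0.04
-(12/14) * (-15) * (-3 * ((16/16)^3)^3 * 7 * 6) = -1620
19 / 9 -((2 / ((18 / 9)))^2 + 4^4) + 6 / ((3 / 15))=-224.89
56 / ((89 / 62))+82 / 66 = 118225 / 2937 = 40.25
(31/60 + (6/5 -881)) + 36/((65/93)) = -129133/156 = -827.78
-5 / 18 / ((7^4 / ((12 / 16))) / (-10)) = 25 / 28812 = 0.00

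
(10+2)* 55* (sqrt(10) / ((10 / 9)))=594* sqrt(10)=1878.39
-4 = -4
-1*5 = -5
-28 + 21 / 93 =-861 / 31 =-27.77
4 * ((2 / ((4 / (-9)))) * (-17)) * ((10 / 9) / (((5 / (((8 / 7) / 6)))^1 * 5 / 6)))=544 / 35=15.54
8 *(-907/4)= -1814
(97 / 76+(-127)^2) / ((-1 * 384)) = -1225901 / 29184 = -42.01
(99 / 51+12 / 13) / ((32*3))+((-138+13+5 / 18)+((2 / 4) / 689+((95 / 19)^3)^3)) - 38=6588013685063 / 3373344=1952962.31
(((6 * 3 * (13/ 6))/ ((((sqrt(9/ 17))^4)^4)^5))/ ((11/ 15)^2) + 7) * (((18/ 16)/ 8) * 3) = 2684171250604150634321862097707192080246584986391793/ 785069667342040349903805473140076993568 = 3419023001731.52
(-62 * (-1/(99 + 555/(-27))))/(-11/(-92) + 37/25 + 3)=641700/3734387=0.17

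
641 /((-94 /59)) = -37819 /94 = -402.33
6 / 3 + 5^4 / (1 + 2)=210.33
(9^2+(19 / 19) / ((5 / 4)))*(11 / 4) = 224.95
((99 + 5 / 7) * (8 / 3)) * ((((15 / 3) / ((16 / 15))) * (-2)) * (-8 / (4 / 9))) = 314100 / 7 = 44871.43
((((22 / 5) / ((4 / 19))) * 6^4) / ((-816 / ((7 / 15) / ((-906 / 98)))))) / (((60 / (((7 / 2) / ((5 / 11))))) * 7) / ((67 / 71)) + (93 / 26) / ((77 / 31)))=4807832029 / 169985905725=0.03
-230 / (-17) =230 / 17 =13.53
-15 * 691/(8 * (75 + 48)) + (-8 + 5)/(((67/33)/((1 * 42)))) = -1595309/21976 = -72.59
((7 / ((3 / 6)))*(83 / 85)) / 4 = 581 / 170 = 3.42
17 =17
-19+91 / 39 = -50 / 3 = -16.67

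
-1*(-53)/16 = 53/16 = 3.31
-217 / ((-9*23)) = 1.05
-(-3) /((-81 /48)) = -16 /9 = -1.78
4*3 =12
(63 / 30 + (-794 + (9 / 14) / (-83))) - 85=-2547417 / 2905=-876.91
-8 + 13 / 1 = 5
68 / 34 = 2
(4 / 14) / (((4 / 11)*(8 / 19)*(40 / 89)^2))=1655489 / 179200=9.24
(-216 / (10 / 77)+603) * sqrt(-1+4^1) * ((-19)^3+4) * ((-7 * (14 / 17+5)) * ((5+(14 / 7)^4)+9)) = -151094880090 * sqrt(3) / 17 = -15394353475.26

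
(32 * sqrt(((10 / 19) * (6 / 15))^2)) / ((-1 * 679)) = -128 / 12901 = -0.01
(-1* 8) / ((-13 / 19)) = 152 / 13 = 11.69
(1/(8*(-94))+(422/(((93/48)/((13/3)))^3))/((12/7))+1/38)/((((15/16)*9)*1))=94954573229803/290907774405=326.41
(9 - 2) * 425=2975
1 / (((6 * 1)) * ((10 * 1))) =1 / 60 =0.02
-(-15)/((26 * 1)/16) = 120/13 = 9.23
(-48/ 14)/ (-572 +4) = 3/ 497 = 0.01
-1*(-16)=16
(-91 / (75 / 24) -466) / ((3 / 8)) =-33008 / 25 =-1320.32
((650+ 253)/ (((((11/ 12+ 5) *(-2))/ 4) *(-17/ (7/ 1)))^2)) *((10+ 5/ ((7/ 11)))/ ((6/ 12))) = 910224000/ 1456849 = 624.79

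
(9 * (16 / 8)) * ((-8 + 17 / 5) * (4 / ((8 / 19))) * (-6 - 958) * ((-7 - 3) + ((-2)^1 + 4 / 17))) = -151656480 / 17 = -8920969.41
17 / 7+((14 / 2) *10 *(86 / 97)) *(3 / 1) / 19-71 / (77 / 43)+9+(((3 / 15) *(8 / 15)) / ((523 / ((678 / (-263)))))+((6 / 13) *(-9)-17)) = -251065926931844 / 6343907745175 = -39.58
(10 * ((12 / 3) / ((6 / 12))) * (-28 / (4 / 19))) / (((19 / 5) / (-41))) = 114800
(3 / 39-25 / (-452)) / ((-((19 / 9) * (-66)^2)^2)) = -777 / 496912260416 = -0.00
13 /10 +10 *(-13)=-1287 /10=-128.70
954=954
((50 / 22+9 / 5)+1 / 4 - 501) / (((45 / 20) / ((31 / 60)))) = -125457 / 1100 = -114.05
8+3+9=20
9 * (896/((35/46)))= 52992/5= 10598.40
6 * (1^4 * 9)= 54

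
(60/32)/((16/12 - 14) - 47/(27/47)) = -405/20408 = -0.02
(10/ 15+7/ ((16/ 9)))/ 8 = 221/ 384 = 0.58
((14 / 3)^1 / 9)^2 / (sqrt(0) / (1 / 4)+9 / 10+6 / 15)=1960 / 9477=0.21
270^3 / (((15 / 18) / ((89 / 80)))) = 26276805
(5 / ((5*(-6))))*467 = -467 / 6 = -77.83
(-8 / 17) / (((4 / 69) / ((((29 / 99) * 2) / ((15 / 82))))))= -218776 / 8415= -26.00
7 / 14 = 1 / 2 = 0.50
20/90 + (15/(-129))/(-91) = 7871/35217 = 0.22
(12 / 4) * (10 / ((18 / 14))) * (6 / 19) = 140 / 19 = 7.37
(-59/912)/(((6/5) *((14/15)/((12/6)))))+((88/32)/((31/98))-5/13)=42159223/5145504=8.19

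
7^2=49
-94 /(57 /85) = -140.18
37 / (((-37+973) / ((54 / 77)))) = 111 / 4004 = 0.03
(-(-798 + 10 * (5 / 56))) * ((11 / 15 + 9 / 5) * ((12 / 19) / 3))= 44638 / 105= 425.12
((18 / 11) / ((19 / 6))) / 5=108 / 1045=0.10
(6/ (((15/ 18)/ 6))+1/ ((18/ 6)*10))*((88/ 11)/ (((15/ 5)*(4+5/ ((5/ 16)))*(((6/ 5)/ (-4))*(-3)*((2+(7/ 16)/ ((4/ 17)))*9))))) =166016/ 900315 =0.18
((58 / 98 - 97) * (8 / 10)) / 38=-9448 / 4655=-2.03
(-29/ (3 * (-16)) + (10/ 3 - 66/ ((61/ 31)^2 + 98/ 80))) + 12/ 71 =-1968068655/ 222575344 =-8.84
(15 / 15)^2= 1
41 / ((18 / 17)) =697 / 18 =38.72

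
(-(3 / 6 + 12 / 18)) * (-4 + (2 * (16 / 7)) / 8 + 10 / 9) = 73 / 27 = 2.70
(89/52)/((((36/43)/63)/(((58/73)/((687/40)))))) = 3884405/651963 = 5.96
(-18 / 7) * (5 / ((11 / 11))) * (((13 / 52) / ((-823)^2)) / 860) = -9 / 1631008232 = -0.00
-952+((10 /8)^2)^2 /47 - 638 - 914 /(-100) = -475507063 /300800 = -1580.81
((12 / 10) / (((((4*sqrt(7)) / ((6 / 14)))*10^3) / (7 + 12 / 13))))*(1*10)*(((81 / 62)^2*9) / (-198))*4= -6082047*sqrt(7) / 13467454000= -0.00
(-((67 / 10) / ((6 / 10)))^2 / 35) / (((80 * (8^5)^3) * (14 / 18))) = -4489 / 2758454771764428800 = -0.00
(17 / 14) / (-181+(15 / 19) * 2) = -323 / 47726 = -0.01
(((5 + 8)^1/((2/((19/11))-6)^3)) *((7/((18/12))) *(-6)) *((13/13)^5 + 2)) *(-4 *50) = -46812675/24334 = -1923.76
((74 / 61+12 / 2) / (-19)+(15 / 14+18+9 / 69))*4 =14048834 / 186599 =75.29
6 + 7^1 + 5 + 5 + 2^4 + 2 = 41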